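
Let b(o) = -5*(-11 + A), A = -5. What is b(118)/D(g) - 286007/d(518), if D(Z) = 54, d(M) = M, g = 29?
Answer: -7701469/13986 ≈ -550.66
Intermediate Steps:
b(o) = 80 (b(o) = -5*(-11 - 5) = -5*(-16) = 80)
b(118)/D(g) - 286007/d(518) = 80/54 - 286007/518 = 80*(1/54) - 286007*1/518 = 40/27 - 286007/518 = -7701469/13986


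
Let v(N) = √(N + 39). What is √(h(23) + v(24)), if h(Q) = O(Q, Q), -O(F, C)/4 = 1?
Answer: √(-4 + 3*√7) ≈ 1.9843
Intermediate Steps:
O(F, C) = -4 (O(F, C) = -4*1 = -4)
h(Q) = -4
v(N) = √(39 + N)
√(h(23) + v(24)) = √(-4 + √(39 + 24)) = √(-4 + √63) = √(-4 + 3*√7)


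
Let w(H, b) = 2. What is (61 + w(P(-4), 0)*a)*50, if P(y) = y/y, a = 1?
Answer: 3150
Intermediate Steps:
P(y) = 1
(61 + w(P(-4), 0)*a)*50 = (61 + 2*1)*50 = (61 + 2)*50 = 63*50 = 3150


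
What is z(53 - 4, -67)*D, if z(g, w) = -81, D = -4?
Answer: 324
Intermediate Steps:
z(53 - 4, -67)*D = -81*(-4) = 324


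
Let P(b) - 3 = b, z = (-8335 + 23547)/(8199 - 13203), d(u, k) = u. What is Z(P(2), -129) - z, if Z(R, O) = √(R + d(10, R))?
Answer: 3803/1251 + √15 ≈ 6.9129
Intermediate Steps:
z = -3803/1251 (z = 15212/(-5004) = 15212*(-1/5004) = -3803/1251 ≈ -3.0400)
P(b) = 3 + b
Z(R, O) = √(10 + R) (Z(R, O) = √(R + 10) = √(10 + R))
Z(P(2), -129) - z = √(10 + (3 + 2)) - 1*(-3803/1251) = √(10 + 5) + 3803/1251 = √15 + 3803/1251 = 3803/1251 + √15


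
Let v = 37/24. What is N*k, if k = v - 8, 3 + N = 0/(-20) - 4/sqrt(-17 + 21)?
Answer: 775/24 ≈ 32.292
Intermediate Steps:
v = 37/24 (v = 37*(1/24) = 37/24 ≈ 1.5417)
N = -5 (N = -3 + (0/(-20) - 4/sqrt(-17 + 21)) = -3 + (0*(-1/20) - 4/(sqrt(4))) = -3 + (0 - 4/2) = -3 + (0 - 4*1/2) = -3 + (0 - 2) = -3 - 2 = -5)
k = -155/24 (k = 37/24 - 8 = -155/24 ≈ -6.4583)
N*k = -5*(-155/24) = 775/24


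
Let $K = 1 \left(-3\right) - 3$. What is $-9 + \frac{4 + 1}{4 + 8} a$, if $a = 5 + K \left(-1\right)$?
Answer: $- \frac{53}{12} \approx -4.4167$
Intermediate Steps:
$K = -6$ ($K = -3 - 3 = -6$)
$a = 11$ ($a = 5 - -6 = 5 + 6 = 11$)
$-9 + \frac{4 + 1}{4 + 8} a = -9 + \frac{4 + 1}{4 + 8} \cdot 11 = -9 + \frac{5}{12} \cdot 11 = -9 + \frac{55}{12} = - \frac{53}{12}$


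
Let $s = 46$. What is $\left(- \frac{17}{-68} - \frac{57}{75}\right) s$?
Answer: $- \frac{1173}{50} \approx -23.46$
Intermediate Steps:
$\left(- \frac{17}{-68} - \frac{57}{75}\right) s = \left(- \frac{17}{-68} - \frac{57}{75}\right) 46 = \left(\left(-17\right) \left(- \frac{1}{68}\right) - \frac{19}{25}\right) 46 = \left(\frac{1}{4} - \frac{19}{25}\right) 46 = \left(- \frac{51}{100}\right) 46 = - \frac{1173}{50}$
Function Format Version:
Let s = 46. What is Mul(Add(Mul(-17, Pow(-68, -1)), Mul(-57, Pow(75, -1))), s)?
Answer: Rational(-1173, 50) ≈ -23.460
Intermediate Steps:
Mul(Add(Mul(-17, Pow(-68, -1)), Mul(-57, Pow(75, -1))), s) = Mul(Add(Mul(-17, Pow(-68, -1)), Mul(-57, Pow(75, -1))), 46) = Mul(Add(Mul(-17, Rational(-1, 68)), Mul(-57, Rational(1, 75))), 46) = Mul(Add(Rational(1, 4), Rational(-19, 25)), 46) = Mul(Rational(-51, 100), 46) = Rational(-1173, 50)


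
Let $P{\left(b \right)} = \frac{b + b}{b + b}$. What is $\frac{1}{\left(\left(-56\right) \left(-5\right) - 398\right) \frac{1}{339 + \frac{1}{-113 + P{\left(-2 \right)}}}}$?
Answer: $- \frac{37967}{13216} \approx -2.8728$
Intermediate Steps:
$P{\left(b \right)} = 1$ ($P{\left(b \right)} = \frac{2 b}{2 b} = 2 b \frac{1}{2 b} = 1$)
$\frac{1}{\left(\left(-56\right) \left(-5\right) - 398\right) \frac{1}{339 + \frac{1}{-113 + P{\left(-2 \right)}}}} = \frac{1}{\left(\left(-56\right) \left(-5\right) - 398\right) \frac{1}{339 + \frac{1}{-113 + 1}}} = \frac{1}{\left(280 - 398\right) \frac{1}{339 + \frac{1}{-112}}} = \frac{1}{\left(-118\right) \frac{1}{339 - \frac{1}{112}}} = \frac{1}{\left(-118\right) \frac{1}{\frac{37967}{112}}} = \frac{1}{\left(-118\right) \frac{112}{37967}} = \frac{1}{- \frac{13216}{37967}} = - \frac{37967}{13216}$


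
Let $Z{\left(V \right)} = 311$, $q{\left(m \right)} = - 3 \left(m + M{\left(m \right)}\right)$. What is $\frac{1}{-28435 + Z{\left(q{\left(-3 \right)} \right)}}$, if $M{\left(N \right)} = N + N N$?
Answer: $- \frac{1}{28124} \approx -3.5557 \cdot 10^{-5}$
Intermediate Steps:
$M{\left(N \right)} = N + N^{2}$
$q{\left(m \right)} = - 3 m - 3 m \left(1 + m\right)$ ($q{\left(m \right)} = - 3 \left(m + m \left(1 + m\right)\right) = - 3 m - 3 m \left(1 + m\right)$)
$\frac{1}{-28435 + Z{\left(q{\left(-3 \right)} \right)}} = \frac{1}{-28435 + 311} = \frac{1}{-28124} = - \frac{1}{28124}$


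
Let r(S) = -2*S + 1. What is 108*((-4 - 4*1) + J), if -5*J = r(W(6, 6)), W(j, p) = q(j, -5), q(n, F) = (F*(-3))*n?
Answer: 15012/5 ≈ 3002.4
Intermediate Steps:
q(n, F) = -3*F*n (q(n, F) = (-3*F)*n = -3*F*n)
W(j, p) = 15*j (W(j, p) = -3*(-5)*j = 15*j)
r(S) = 1 - 2*S
J = 179/5 (J = -(1 - 30*6)/5 = -(1 - 2*90)/5 = -(1 - 180)/5 = -1/5*(-179) = 179/5 ≈ 35.800)
108*((-4 - 4*1) + J) = 108*((-4 - 4*1) + 179/5) = 108*((-4 - 4) + 179/5) = 108*(-8 + 179/5) = 108*(139/5) = 15012/5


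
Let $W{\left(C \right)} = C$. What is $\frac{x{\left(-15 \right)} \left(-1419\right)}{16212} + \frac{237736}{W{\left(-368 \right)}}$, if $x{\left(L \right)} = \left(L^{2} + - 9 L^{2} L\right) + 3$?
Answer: $- \frac{413225371}{124292} \approx -3324.6$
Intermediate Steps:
$x{\left(L \right)} = 3 + L^{2} - 9 L^{3}$ ($x{\left(L \right)} = \left(L^{2} - 9 L^{3}\right) + 3 = 3 + L^{2} - 9 L^{3}$)
$\frac{x{\left(-15 \right)} \left(-1419\right)}{16212} + \frac{237736}{W{\left(-368 \right)}} = \frac{\left(3 + \left(-15\right)^{2} - 9 \left(-15\right)^{3}\right) \left(-1419\right)}{16212} + \frac{237736}{-368} = \left(3 + 225 - -30375\right) \left(-1419\right) \frac{1}{16212} + 237736 \left(- \frac{1}{368}\right) = \left(3 + 225 + 30375\right) \left(-1419\right) \frac{1}{16212} - \frac{29717}{46} = 30603 \left(-1419\right) \frac{1}{16212} - \frac{29717}{46} = \left(-43425657\right) \frac{1}{16212} - \frac{29717}{46} = - \frac{14475219}{5404} - \frac{29717}{46} = - \frac{413225371}{124292}$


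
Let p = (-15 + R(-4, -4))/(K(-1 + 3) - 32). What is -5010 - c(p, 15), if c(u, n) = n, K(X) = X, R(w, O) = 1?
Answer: -5025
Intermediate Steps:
p = 7/15 (p = (-15 + 1)/((-1 + 3) - 32) = -14/(2 - 32) = -14/(-30) = -14*(-1/30) = 7/15 ≈ 0.46667)
-5010 - c(p, 15) = -5010 - 1*15 = -5010 - 15 = -5025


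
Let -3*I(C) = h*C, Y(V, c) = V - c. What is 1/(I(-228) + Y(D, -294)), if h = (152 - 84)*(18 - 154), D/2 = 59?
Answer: -1/702436 ≈ -1.4236e-6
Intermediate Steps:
D = 118 (D = 2*59 = 118)
h = -9248 (h = 68*(-136) = -9248)
I(C) = 9248*C/3 (I(C) = -(-9248)*C/3 = 9248*C/3)
1/(I(-228) + Y(D, -294)) = 1/((9248/3)*(-228) + (118 - 1*(-294))) = 1/(-702848 + (118 + 294)) = 1/(-702848 + 412) = 1/(-702436) = -1/702436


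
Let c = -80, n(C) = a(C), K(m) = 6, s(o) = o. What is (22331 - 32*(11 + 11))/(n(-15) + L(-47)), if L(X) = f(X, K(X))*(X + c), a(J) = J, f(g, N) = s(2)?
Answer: -21627/269 ≈ -80.398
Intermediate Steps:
f(g, N) = 2
n(C) = C
L(X) = -160 + 2*X (L(X) = 2*(X - 80) = 2*(-80 + X) = -160 + 2*X)
(22331 - 32*(11 + 11))/(n(-15) + L(-47)) = (22331 - 32*(11 + 11))/(-15 + (-160 + 2*(-47))) = (22331 - 32*22)/(-15 + (-160 - 94)) = (22331 - 704)/(-15 - 254) = 21627/(-269) = 21627*(-1/269) = -21627/269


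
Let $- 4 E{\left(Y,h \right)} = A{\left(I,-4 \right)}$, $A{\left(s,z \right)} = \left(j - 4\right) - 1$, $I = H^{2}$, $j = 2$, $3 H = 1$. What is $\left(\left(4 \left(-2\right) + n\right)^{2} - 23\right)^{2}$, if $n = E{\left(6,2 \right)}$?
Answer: $\frac{223729}{256} \approx 873.94$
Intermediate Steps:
$H = \frac{1}{3}$ ($H = \frac{1}{3} \cdot 1 = \frac{1}{3} \approx 0.33333$)
$I = \frac{1}{9}$ ($I = \left(\frac{1}{3}\right)^{2} = \frac{1}{9} \approx 0.11111$)
$A{\left(s,z \right)} = -3$ ($A{\left(s,z \right)} = \left(2 - 4\right) - 1 = -2 - 1 = -3$)
$E{\left(Y,h \right)} = \frac{3}{4}$ ($E{\left(Y,h \right)} = \left(- \frac{1}{4}\right) \left(-3\right) = \frac{3}{4}$)
$n = \frac{3}{4} \approx 0.75$
$\left(\left(4 \left(-2\right) + n\right)^{2} - 23\right)^{2} = \left(\left(4 \left(-2\right) + \frac{3}{4}\right)^{2} - 23\right)^{2} = \left(\left(-8 + \frac{3}{4}\right)^{2} - 23\right)^{2} = \left(\left(- \frac{29}{4}\right)^{2} - 23\right)^{2} = \left(\frac{841}{16} - 23\right)^{2} = \left(\frac{473}{16}\right)^{2} = \frac{223729}{256}$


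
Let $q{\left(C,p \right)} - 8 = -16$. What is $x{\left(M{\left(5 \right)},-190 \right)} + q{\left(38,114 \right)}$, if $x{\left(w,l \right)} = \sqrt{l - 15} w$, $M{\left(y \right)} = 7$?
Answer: $-8 + 7 i \sqrt{205} \approx -8.0 + 100.22 i$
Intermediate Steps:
$q{\left(C,p \right)} = -8$ ($q{\left(C,p \right)} = 8 - 16 = -8$)
$x{\left(w,l \right)} = w \sqrt{-15 + l}$ ($x{\left(w,l \right)} = \sqrt{-15 + l} w = w \sqrt{-15 + l}$)
$x{\left(M{\left(5 \right)},-190 \right)} + q{\left(38,114 \right)} = 7 \sqrt{-15 - 190} - 8 = 7 \sqrt{-205} - 8 = 7 i \sqrt{205} - 8 = -8 + 7 i \sqrt{205}$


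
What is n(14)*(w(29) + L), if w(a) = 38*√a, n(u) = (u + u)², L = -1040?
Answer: -815360 + 29792*√29 ≈ -6.5493e+5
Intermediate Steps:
n(u) = 4*u² (n(u) = (2*u)² = 4*u²)
n(14)*(w(29) + L) = (4*14²)*(38*√29 - 1040) = (4*196)*(-1040 + 38*√29) = 784*(-1040 + 38*√29) = -815360 + 29792*√29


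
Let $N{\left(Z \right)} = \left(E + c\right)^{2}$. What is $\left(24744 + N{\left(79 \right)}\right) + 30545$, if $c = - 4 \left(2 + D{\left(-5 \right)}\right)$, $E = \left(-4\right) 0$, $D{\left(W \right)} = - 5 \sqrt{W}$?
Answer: $53353 - 320 i \sqrt{5} \approx 53353.0 - 715.54 i$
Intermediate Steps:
$E = 0$
$c = -8 + 20 i \sqrt{5}$ ($c = - 4 \left(2 - 5 \sqrt{-5}\right) = - 4 \left(2 - 5 i \sqrt{5}\right) = -8 + 20 i \sqrt{5} \approx -8.0 + 44.721 i$)
$N{\left(Z \right)} = \left(-8 + 20 i \sqrt{5}\right)^{2}$ ($N{\left(Z \right)} = \left(0 - \left(8 - 20 i \sqrt{5}\right)\right)^{2} = \left(-8 + 20 i \sqrt{5}\right)^{2}$)
$\left(24744 + N{\left(79 \right)}\right) + 30545 = \left(24744 - \left(1936 + 320 i \sqrt{5}\right)\right) + 30545 = \left(22808 - 320 i \sqrt{5}\right) + 30545 = 53353 - 320 i \sqrt{5}$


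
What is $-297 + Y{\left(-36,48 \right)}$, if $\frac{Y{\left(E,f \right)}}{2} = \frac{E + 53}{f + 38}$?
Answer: $- \frac{12754}{43} \approx -296.6$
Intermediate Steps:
$Y{\left(E,f \right)} = \frac{2 \left(53 + E\right)}{38 + f}$ ($Y{\left(E,f \right)} = 2 \frac{E + 53}{f + 38} = 2 \frac{53 + E}{38 + f} = \frac{2 \left(53 + E\right)}{38 + f}$)
$-297 + Y{\left(-36,48 \right)} = -297 + \frac{2 \left(53 - 36\right)}{38 + 48} = -297 + 2 \cdot \frac{1}{86} \cdot 17 = -297 + \frac{17}{43} = - \frac{12754}{43}$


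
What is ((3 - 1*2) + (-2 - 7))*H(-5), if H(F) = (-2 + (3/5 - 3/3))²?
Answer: -1152/25 ≈ -46.080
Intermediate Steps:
H(F) = 144/25 (H(F) = (-2 + (3*(⅕) - 3*⅓))² = (-2 + (⅗ - 1))² = (-2 - ⅖)² = (-12/5)² = 144/25)
((3 - 1*2) + (-2 - 7))*H(-5) = ((3 - 1*2) + (-2 - 7))*(144/25) = ((3 - 2) - 9)*(144/25) = (1 - 9)*(144/25) = -8*144/25 = -1152/25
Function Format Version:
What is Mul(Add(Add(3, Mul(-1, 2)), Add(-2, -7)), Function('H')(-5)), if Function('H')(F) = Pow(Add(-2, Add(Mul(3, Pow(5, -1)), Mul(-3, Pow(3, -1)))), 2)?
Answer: Rational(-1152, 25) ≈ -46.080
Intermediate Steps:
Function('H')(F) = Rational(144, 25) (Function('H')(F) = Pow(Add(-2, Add(Mul(3, Rational(1, 5)), Mul(-3, Rational(1, 3)))), 2) = Pow(Add(-2, Add(Rational(3, 5), -1)), 2) = Pow(Add(-2, Rational(-2, 5)), 2) = Pow(Rational(-12, 5), 2) = Rational(144, 25))
Mul(Add(Add(3, Mul(-1, 2)), Add(-2, -7)), Function('H')(-5)) = Mul(Add(Add(3, Mul(-1, 2)), Add(-2, -7)), Rational(144, 25)) = Mul(Add(Add(3, -2), -9), Rational(144, 25)) = Mul(Add(1, -9), Rational(144, 25)) = Mul(-8, Rational(144, 25)) = Rational(-1152, 25)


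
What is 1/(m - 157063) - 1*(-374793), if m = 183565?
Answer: 9932764087/26502 ≈ 3.7479e+5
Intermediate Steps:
1/(m - 157063) - 1*(-374793) = 1/(183565 - 157063) - 1*(-374793) = 1/26502 + 374793 = 9932764087/26502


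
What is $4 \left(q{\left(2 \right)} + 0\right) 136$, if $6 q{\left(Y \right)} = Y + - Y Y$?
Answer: $- \frac{544}{3} \approx -181.33$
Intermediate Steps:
$q{\left(Y \right)} = - \frac{Y^{2}}{6} + \frac{Y}{6}$ ($q{\left(Y \right)} = \frac{Y + - Y Y}{6} = \frac{Y - Y^{2}}{6} = - \frac{Y^{2}}{6} + \frac{Y}{6}$)
$4 \left(q{\left(2 \right)} + 0\right) 136 = 4 \left(\frac{1}{6} \cdot 2 \left(1 - 2\right) + 0\right) 136 = 4 \left(\frac{1}{6} \cdot 2 \left(-1\right) + 0\right) 136 = 4 \left(- \frac{1}{3} + 0\right) 136 = 4 \left(- \frac{1}{3}\right) 136 = \left(- \frac{4}{3}\right) 136 = - \frac{544}{3}$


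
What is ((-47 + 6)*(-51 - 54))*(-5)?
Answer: -21525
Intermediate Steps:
((-47 + 6)*(-51 - 54))*(-5) = -41*(-105)*(-5) = 4305*(-5) = -21525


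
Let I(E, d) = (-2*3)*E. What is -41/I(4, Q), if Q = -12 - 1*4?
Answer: 41/24 ≈ 1.7083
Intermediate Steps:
Q = -16 (Q = -12 - 4 = -16)
I(E, d) = -6*E
-41/I(4, Q) = -41/((-6*4)) = -41/(-24) = -41*(-1/24) = 41/24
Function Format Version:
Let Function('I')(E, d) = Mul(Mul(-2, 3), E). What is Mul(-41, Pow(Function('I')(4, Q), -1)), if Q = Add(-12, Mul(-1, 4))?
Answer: Rational(41, 24) ≈ 1.7083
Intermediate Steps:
Q = -16 (Q = Add(-12, -4) = -16)
Function('I')(E, d) = Mul(-6, E)
Mul(-41, Pow(Function('I')(4, Q), -1)) = Mul(-41, Pow(Mul(-6, 4), -1)) = Mul(-41, Pow(-24, -1)) = Mul(-41, Rational(-1, 24)) = Rational(41, 24)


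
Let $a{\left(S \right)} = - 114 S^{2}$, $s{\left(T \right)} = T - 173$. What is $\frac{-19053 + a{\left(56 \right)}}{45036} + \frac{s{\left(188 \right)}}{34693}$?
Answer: $- \frac{4354405487}{520811316} \approx -8.3608$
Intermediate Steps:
$s{\left(T \right)} = -173 + T$
$\frac{-19053 + a{\left(56 \right)}}{45036} + \frac{s{\left(188 \right)}}{34693} = \frac{-19053 - 114 \cdot 56^{2}}{45036} + \frac{-173 + 188}{34693} = \left(-19053 - 357504\right) \frac{1}{45036} + 15 \cdot \frac{1}{34693} = \left(-19053 - 357504\right) \frac{1}{45036} + \frac{15}{34693} = \left(-376557\right) \frac{1}{45036} + \frac{15}{34693} = - \frac{125519}{15012} + \frac{15}{34693} = - \frac{4354405487}{520811316}$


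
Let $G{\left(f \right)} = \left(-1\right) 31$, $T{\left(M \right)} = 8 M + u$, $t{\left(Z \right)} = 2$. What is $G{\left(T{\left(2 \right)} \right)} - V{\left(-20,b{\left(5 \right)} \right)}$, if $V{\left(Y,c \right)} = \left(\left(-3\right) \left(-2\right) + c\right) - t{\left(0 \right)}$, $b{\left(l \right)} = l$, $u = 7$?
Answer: $-40$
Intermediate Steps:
$V{\left(Y,c \right)} = 4 + c$ ($V{\left(Y,c \right)} = \left(\left(-3\right) \left(-2\right) + c\right) - 2 = \left(6 + c\right) - 2 = 4 + c$)
$T{\left(M \right)} = 7 + 8 M$ ($T{\left(M \right)} = 8 M + 7 = 7 + 8 M$)
$G{\left(f \right)} = -31$
$G{\left(T{\left(2 \right)} \right)} - V{\left(-20,b{\left(5 \right)} \right)} = -31 - \left(4 + 5\right) = -31 - 9 = -40$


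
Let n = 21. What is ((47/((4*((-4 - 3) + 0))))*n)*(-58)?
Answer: 4089/2 ≈ 2044.5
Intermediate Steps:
((47/((4*((-4 - 3) + 0))))*n)*(-58) = ((47/((4*((-4 - 3) + 0))))*21)*(-58) = ((47/((4*(-7 + 0))))*21)*(-58) = ((47/((4*(-7))))*21)*(-58) = ((47/(-28))*21)*(-58) = ((47*(-1/28))*21)*(-58) = -47/28*21*(-58) = -141/4*(-58) = 4089/2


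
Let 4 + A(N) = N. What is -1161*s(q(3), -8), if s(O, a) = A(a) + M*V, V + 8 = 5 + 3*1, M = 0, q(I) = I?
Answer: 13932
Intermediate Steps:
A(N) = -4 + N
V = 0 (V = -8 + (5 + 3*1) = -8 + (5 + 3) = -8 + 8 = 0)
s(O, a) = -4 + a (s(O, a) = (-4 + a) + 0*0 = (-4 + a) + 0 = -4 + a)
-1161*s(q(3), -8) = -1161*(-4 - 8) = -1161*(-12) = 13932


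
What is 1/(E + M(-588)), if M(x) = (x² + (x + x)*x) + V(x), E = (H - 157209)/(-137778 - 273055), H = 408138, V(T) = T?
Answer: 410833/425887313523 ≈ 9.6465e-7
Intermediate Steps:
E = -250929/410833 (E = (408138 - 157209)/(-137778 - 273055) = 250929/(-410833) = 250929*(-1/410833) = -250929/410833 ≈ -0.61078)
M(x) = x + 3*x² (M(x) = (x² + (x + x)*x) + x = (x² + (2*x)*x) + x = (x² + 2*x²) + x = 3*x² + x = x + 3*x²)
1/(E + M(-588)) = 1/(-250929/410833 - 588*(1 + 3*(-588))) = 1/(-250929/410833 - 588*(1 - 1764)) = 1/(-250929/410833 - 588*(-1763)) = 1/(-250929/410833 + 1036644) = 1/(425887313523/410833) = 410833/425887313523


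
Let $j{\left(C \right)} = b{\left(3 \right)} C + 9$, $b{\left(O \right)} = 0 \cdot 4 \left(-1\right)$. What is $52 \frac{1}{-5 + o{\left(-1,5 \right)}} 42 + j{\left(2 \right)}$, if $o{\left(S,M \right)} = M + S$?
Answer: $-2175$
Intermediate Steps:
$b{\left(O \right)} = 0$ ($b{\left(O \right)} = 0 \left(-1\right) = 0$)
$j{\left(C \right)} = 9$ ($j{\left(C \right)} = 0 C + 9 = 0 + 9 = 9$)
$52 \frac{1}{-5 + o{\left(-1,5 \right)}} 42 + j{\left(2 \right)} = 52 \frac{1}{-5 + \left(5 - 1\right)} 42 + 9 = 52 \frac{1}{-5 + 4} \cdot 42 + 9 = 52 \frac{1}{-1} \cdot 42 + 9 = 52 \left(\left(-1\right) 42\right) + 9 = 52 \left(-42\right) + 9 = -2184 + 9 = -2175$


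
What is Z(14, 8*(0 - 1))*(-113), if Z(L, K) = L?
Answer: -1582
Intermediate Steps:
Z(14, 8*(0 - 1))*(-113) = 14*(-113) = -1582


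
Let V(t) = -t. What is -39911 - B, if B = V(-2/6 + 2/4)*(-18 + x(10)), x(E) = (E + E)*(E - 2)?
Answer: -119662/3 ≈ -39887.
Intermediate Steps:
x(E) = 2*E*(-2 + E) (x(E) = (2*E)*(-2 + E) = 2*E*(-2 + E))
B = -71/3 (B = (-(-2/6 + 2/4))*(-18 + 2*10*(-2 + 10)) = (-(-2*1/6 + 2*(1/4)))*(-18 + 2*10*8) = (-(-1/3 + 1/2))*(-18 + 160) = -1*1/6*142 = -1/6*142 = -71/3 ≈ -23.667)
-39911 - B = -39911 - 1*(-71/3) = -39911 + 71/3 = -119662/3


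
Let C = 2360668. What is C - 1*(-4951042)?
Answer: 7311710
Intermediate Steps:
C - 1*(-4951042) = 2360668 - 1*(-4951042) = 2360668 + 4951042 = 7311710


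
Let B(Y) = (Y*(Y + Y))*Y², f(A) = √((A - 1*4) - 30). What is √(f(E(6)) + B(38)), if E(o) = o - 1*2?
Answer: √(4170272 + I*√30) ≈ 2042.1 + 0.e-3*I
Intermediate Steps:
E(o) = -2 + o (E(o) = o - 2 = -2 + o)
f(A) = √(-34 + A) (f(A) = √((A - 4) - 30) = √((-4 + A) - 30) = √(-34 + A))
B(Y) = 2*Y⁴ (B(Y) = (Y*(2*Y))*Y² = (2*Y²)*Y² = 2*Y⁴)
√(f(E(6)) + B(38)) = √(√(-34 + (-2 + 6)) + 2*38⁴) = √(√(-34 + 4) + 2*2085136) = √(√(-30) + 4170272) = √(I*√30 + 4170272) = √(4170272 + I*√30)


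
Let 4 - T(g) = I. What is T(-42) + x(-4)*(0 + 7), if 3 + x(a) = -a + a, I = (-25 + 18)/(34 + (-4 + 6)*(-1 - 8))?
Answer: -265/16 ≈ -16.563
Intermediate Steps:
I = -7/16 (I = -7/(34 + 2*(-9)) = -7/(34 - 18) = -7/16 ≈ -0.43750)
T(g) = 71/16 (T(g) = 4 - 1*(-7/16) = 4 + 7/16 = 71/16)
x(a) = -3 (x(a) = -3 + (-a + a) = -3 + 0 = -3)
T(-42) + x(-4)*(0 + 7) = 71/16 - 3*(0 + 7) = 71/16 - 3*7 = 71/16 - 21 = -265/16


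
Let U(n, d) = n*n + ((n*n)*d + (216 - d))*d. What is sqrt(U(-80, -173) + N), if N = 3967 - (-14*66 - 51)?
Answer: sqrt(191489645) ≈ 13838.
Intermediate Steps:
U(n, d) = n**2 + d*(216 - d + d*n**2) (U(n, d) = n**2 + (n**2*d + (216 - d))*d = n**2 + (d*n**2 + (216 - d))*d = n**2 + (216 - d + d*n**2)*d = n**2 + d*(216 - d + d*n**2))
N = 4942 (N = 3967 - (-924 - 51) = 3967 - 1*(-975) = 3967 + 975 = 4942)
sqrt(U(-80, -173) + N) = sqrt(((-80)**2 - 1*(-173)**2 + 216*(-173) + (-173)**2*(-80)**2) + 4942) = sqrt((6400 - 1*29929 - 37368 + 29929*6400) + 4942) = sqrt((6400 - 29929 - 37368 + 191545600) + 4942) = sqrt(191484703 + 4942) = sqrt(191489645)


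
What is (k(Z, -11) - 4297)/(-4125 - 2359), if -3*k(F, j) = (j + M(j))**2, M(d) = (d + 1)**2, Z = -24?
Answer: 5203/4863 ≈ 1.0699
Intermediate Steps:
M(d) = (1 + d)**2
k(F, j) = -(j + (1 + j)**2)**2/3
(k(Z, -11) - 4297)/(-4125 - 2359) = (-(-11 + (1 - 11)**2)**2/3 - 4297)/(-4125 - 2359) = (-(-11 + (-10)**2)**2/3 - 4297)/(-6484) = (-(-11 + 100)**2/3 - 4297)*(-1/6484) = (-1/3*89**2 - 4297)*(-1/6484) = (-1/3*7921 - 4297)*(-1/6484) = (-7921/3 - 4297)*(-1/6484) = -20812/3*(-1/6484) = 5203/4863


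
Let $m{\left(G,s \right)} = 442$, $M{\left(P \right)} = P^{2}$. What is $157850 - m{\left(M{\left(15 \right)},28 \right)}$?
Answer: $157408$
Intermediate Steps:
$157850 - m{\left(M{\left(15 \right)},28 \right)} = 157850 - 442 = 157408$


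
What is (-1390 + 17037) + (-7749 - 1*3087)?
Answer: 4811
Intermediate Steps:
(-1390 + 17037) + (-7749 - 1*3087) = 15647 + (-7749 - 3087) = 15647 - 10836 = 4811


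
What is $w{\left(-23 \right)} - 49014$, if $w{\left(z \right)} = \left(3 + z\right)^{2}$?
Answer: $-48614$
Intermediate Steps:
$w{\left(-23 \right)} - 49014 = \left(3 - 23\right)^{2} - 49014 = \left(-20\right)^{2} - 49014 = 400 - 49014 = -48614$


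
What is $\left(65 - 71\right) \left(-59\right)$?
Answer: $354$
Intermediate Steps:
$\left(65 - 71\right) \left(-59\right) = \left(-6\right) \left(-59\right) = 354$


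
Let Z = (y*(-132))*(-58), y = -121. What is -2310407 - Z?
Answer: -1384031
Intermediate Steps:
Z = -926376 (Z = -121*(-132)*(-58) = 15972*(-58) = -926376)
-2310407 - Z = -2310407 - 1*(-926376) = -2310407 + 926376 = -1384031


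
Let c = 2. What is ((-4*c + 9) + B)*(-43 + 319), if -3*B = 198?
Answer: -17940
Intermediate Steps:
B = -66 (B = -1/3*198 = -66)
((-4*c + 9) + B)*(-43 + 319) = ((-4*2 + 9) - 66)*(-43 + 319) = ((-8 + 9) - 66)*276 = (1 - 66)*276 = -65*276 = -17940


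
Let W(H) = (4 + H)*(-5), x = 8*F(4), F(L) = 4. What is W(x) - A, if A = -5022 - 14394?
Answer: 19236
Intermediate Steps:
A = -19416
x = 32 (x = 8*4 = 32)
W(H) = -20 - 5*H
W(x) - A = (-20 - 5*32) - 1*(-19416) = (-20 - 160) + 19416 = -180 + 19416 = 19236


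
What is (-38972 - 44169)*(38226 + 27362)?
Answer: -5453051908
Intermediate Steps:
(-38972 - 44169)*(38226 + 27362) = -83141*65588 = -5453051908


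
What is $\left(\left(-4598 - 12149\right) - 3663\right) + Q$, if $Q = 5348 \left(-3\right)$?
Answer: $-36454$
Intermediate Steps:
$Q = -16044$
$\left(\left(-4598 - 12149\right) - 3663\right) + Q = \left(\left(-4598 - 12149\right) - 3663\right) - 16044 = \left(-16747 - 3663\right) - 16044 = -20410 - 16044 = -36454$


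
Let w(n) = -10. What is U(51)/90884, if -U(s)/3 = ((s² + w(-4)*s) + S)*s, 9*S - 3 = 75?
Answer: -321249/90884 ≈ -3.5347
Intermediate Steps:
S = 26/3 (S = ⅓ + (⅑)*75 = ⅓ + 25/3 = 26/3 ≈ 8.6667)
U(s) = -3*s*(26/3 + s² - 10*s) (U(s) = -3*((s² - 10*s) + 26/3)*s = -3*(26/3 + s² - 10*s)*s = -3*s*(26/3 + s² - 10*s))
U(51)/90884 = (51*(-26 - 3*51² + 30*51))/90884 = (51*(-26 - 3*2601 + 1530))*(1/90884) = (51*(-26 - 7803 + 1530))*(1/90884) = (51*(-6299))*(1/90884) = -321249*1/90884 = -321249/90884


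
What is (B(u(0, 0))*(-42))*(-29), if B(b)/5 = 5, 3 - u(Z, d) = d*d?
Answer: 30450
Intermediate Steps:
u(Z, d) = 3 - d² (u(Z, d) = 3 - d*d = 3 - d²)
B(b) = 25 (B(b) = 5*5 = 25)
(B(u(0, 0))*(-42))*(-29) = (25*(-42))*(-29) = -1050*(-29) = 30450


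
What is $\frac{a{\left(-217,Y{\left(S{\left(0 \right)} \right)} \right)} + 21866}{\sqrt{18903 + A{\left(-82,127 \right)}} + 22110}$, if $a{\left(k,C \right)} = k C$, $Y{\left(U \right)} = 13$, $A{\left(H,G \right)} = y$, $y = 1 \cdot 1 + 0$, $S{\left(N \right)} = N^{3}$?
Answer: $\frac{210542475}{244416598} - \frac{19045 \sqrt{4726}}{244416598} \approx 0.85605$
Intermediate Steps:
$y = 1$ ($y = 1 + 0 = 1$)
$A{\left(H,G \right)} = 1$
$a{\left(k,C \right)} = C k$
$\frac{a{\left(-217,Y{\left(S{\left(0 \right)} \right)} \right)} + 21866}{\sqrt{18903 + A{\left(-82,127 \right)}} + 22110} = \frac{13 \left(-217\right) + 21866}{\sqrt{18903 + 1} + 22110} = \frac{-2821 + 21866}{\sqrt{18904} + 22110} = \frac{19045}{2 \sqrt{4726} + 22110} = \frac{19045}{22110 + 2 \sqrt{4726}}$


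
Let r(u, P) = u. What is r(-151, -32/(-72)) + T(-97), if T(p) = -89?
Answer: -240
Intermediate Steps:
r(-151, -32/(-72)) + T(-97) = -151 - 89 = -240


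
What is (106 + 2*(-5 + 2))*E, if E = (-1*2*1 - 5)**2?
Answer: 4900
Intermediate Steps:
E = 49 (E = (-2*1 - 5)**2 = (-2 - 5)**2 = (-7)**2 = 49)
(106 + 2*(-5 + 2))*E = (106 + 2*(-5 + 2))*49 = (106 + 2*(-3))*49 = (106 - 6)*49 = 100*49 = 4900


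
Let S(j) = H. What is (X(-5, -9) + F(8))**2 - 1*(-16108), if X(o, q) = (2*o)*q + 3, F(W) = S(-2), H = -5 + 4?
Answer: 24572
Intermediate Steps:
H = -1
S(j) = -1
F(W) = -1
X(o, q) = 3 + 2*o*q (X(o, q) = 2*o*q + 3 = 3 + 2*o*q)
(X(-5, -9) + F(8))**2 - 1*(-16108) = ((3 + 2*(-5)*(-9)) - 1)**2 - 1*(-16108) = ((3 + 90) - 1)**2 + 16108 = (93 - 1)**2 + 16108 = 92**2 + 16108 = 8464 + 16108 = 24572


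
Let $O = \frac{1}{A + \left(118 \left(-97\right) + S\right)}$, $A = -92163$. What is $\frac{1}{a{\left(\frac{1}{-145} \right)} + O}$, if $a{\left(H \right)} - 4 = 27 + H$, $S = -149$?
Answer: $\frac{15044910}{466288307} \approx 0.032265$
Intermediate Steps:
$a{\left(H \right)} = 31 + H$ ($a{\left(H \right)} = 4 + \left(27 + H\right) = 31 + H$)
$O = - \frac{1}{103758}$ ($O = \frac{1}{-92163 + \left(118 \left(-97\right) - 149\right)} = \frac{1}{-92163 - 11595} = \frac{1}{-103758} = - \frac{1}{103758} \approx -9.6378 \cdot 10^{-6}$)
$\frac{1}{a{\left(\frac{1}{-145} \right)} + O} = \frac{1}{\left(31 + \frac{1}{-145}\right) - \frac{1}{103758}} = \frac{1}{\left(31 - \frac{1}{145}\right) - \frac{1}{103758}} = \frac{1}{\frac{4494}{145} - \frac{1}{103758}} = \frac{1}{\frac{466288307}{15044910}} = \frac{15044910}{466288307}$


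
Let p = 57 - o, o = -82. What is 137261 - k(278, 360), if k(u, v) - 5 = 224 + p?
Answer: 136893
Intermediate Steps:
p = 139 (p = 57 - 1*(-82) = 57 + 82 = 139)
k(u, v) = 368 (k(u, v) = 5 + (224 + 139) = 5 + 363 = 368)
137261 - k(278, 360) = 137261 - 1*368 = 137261 - 368 = 136893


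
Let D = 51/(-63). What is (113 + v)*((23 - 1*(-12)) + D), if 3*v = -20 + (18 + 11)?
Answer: 83288/21 ≈ 3966.1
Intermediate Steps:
D = -17/21 (D = 51*(-1/63) = -17/21 ≈ -0.80952)
v = 3 (v = (-20 + (18 + 11))/3 = (-20 + 29)/3 = (⅓)*9 = 3)
(113 + v)*((23 - 1*(-12)) + D) = (113 + 3)*((23 - 1*(-12)) - 17/21) = 116*((23 + 12) - 17/21) = 116*(35 - 17/21) = 116*(718/21) = 83288/21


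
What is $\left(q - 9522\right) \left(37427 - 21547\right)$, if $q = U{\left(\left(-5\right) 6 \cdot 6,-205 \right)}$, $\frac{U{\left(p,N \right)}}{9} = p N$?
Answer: $5122538640$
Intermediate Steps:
$U{\left(p,N \right)} = 9 N p$ ($U{\left(p,N \right)} = 9 p N = 9 N p$)
$q = 332100$ ($q = 9 \left(-205\right) \left(-5\right) 6 \cdot 6 = 9 \left(-205\right) \left(\left(-30\right) 6\right) = 9 \left(-205\right) \left(-180\right) = 332100$)
$\left(q - 9522\right) \left(37427 - 21547\right) = \left(332100 - 9522\right) \left(37427 - 21547\right) = 322578 \cdot 15880 = 5122538640$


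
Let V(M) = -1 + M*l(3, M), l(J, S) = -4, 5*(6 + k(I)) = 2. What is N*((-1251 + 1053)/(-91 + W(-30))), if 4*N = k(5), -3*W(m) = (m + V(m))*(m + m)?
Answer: 462/2815 ≈ 0.16412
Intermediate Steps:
k(I) = -28/5 (k(I) = -6 + (⅕)*2 = -6 + ⅖ = -28/5)
V(M) = -1 - 4*M (V(M) = -1 + M*(-4) = -1 - 4*M)
W(m) = -2*m*(-1 - 3*m)/3 (W(m) = -(m + (-1 - 4*m))*(m + m)/3 = -(-1 - 3*m)*2*m/3 = -2*m*(-1 - 3*m)/3)
N = -7/5 (N = (¼)*(-28/5) = -7/5 ≈ -1.4000)
N*((-1251 + 1053)/(-91 + W(-30))) = -7*(-1251 + 1053)/(5*(-91 + (⅔)*(-30)*(1 + 3*(-30)))) = -(-1386)/(5*(-91 + (⅔)*(-30)*(1 - 90))) = -(-1386)/(5*(-91 + (⅔)*(-30)*(-89))) = -(-1386)/(5*(-91 + 1780)) = -(-1386)/(5*1689) = -7/5*(-66/563) = 462/2815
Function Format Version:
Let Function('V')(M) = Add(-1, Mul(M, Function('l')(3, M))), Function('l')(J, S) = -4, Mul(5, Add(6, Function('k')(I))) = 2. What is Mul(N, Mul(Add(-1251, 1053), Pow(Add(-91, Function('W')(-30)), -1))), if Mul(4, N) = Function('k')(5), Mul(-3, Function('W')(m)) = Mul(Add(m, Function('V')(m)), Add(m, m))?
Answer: Rational(462, 2815) ≈ 0.16412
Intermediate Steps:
Function('k')(I) = Rational(-28, 5) (Function('k')(I) = Add(-6, Mul(Rational(1, 5), 2)) = Add(-6, Rational(2, 5)) = Rational(-28, 5))
Function('V')(M) = Add(-1, Mul(-4, M)) (Function('V')(M) = Add(-1, Mul(M, -4)) = Add(-1, Mul(-4, M)))
Function('W')(m) = Mul(Rational(-2, 3), m, Add(-1, Mul(-3, m))) (Function('W')(m) = Mul(Rational(-1, 3), Mul(Add(m, Add(-1, Mul(-4, m))), Add(m, m))) = Mul(Rational(-1, 3), Mul(Add(-1, Mul(-3, m)), Mul(2, m))) = Mul(Rational(-1, 3), Mul(2, m, Add(-1, Mul(-3, m)))) = Mul(Rational(-2, 3), m, Add(-1, Mul(-3, m))))
N = Rational(-7, 5) (N = Mul(Rational(1, 4), Rational(-28, 5)) = Rational(-7, 5) ≈ -1.4000)
Mul(N, Mul(Add(-1251, 1053), Pow(Add(-91, Function('W')(-30)), -1))) = Mul(Rational(-7, 5), Mul(Add(-1251, 1053), Pow(Add(-91, Mul(Rational(2, 3), -30, Add(1, Mul(3, -30)))), -1))) = Mul(Rational(-7, 5), Mul(-198, Pow(Add(-91, Mul(Rational(2, 3), -30, Add(1, -90))), -1))) = Mul(Rational(-7, 5), Mul(-198, Pow(Add(-91, Mul(Rational(2, 3), -30, -89)), -1))) = Mul(Rational(-7, 5), Mul(-198, Pow(Add(-91, 1780), -1))) = Mul(Rational(-7, 5), Mul(-198, Pow(1689, -1))) = Mul(Rational(-7, 5), Mul(-198, Rational(1, 1689))) = Mul(Rational(-7, 5), Rational(-66, 563)) = Rational(462, 2815)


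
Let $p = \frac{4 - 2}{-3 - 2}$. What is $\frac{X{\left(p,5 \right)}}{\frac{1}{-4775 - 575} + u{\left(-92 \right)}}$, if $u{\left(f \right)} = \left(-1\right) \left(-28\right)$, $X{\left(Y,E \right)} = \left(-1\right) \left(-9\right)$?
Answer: $\frac{16050}{49933} \approx 0.32143$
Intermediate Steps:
$p = - \frac{2}{5}$ ($p = \frac{2}{-5} = 2 \left(- \frac{1}{5}\right) = - \frac{2}{5} \approx -0.4$)
$X{\left(Y,E \right)} = 9$
$u{\left(f \right)} = 28$
$\frac{X{\left(p,5 \right)}}{\frac{1}{-4775 - 575} + u{\left(-92 \right)}} = \frac{1}{\frac{1}{-4775 - 575} + 28} \cdot 9 = \frac{1}{\frac{1}{-5350} + 28} \cdot 9 = \frac{1}{- \frac{1}{5350} + 28} \cdot 9 = \frac{1}{\frac{149799}{5350}} \cdot 9 = \frac{5350}{149799} \cdot 9 = \frac{16050}{49933}$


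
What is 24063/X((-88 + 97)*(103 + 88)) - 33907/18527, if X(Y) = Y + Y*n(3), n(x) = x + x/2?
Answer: 437143/611391 ≈ 0.71500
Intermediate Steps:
n(x) = 3*x/2 (n(x) = x + x*(½) = x + x/2 = 3*x/2)
X(Y) = 11*Y/2 (X(Y) = Y + Y*((3/2)*3) = Y + Y*(9/2) = Y + 9*Y/2 = 11*Y/2)
24063/X((-88 + 97)*(103 + 88)) - 33907/18527 = 24063/((11*((-88 + 97)*(103 + 88))/2)) - 33907/18527 = 24063/((11*(9*191)/2)) - 33907*1/18527 = 24063/(((11/2)*1719)) - 33907/18527 = 24063/(18909/2) - 33907/18527 = 24063*(2/18909) - 33907/18527 = 16042/6303 - 33907/18527 = 437143/611391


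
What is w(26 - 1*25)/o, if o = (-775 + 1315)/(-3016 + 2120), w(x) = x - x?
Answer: 0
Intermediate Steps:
w(x) = 0
o = -135/224 (o = 540/(-896) = 540*(-1/896) = -135/224 ≈ -0.60268)
w(26 - 1*25)/o = 0/(-135/224) = 0*(-224/135) = 0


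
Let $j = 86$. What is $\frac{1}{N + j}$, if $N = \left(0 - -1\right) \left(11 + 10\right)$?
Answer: $\frac{1}{107} \approx 0.0093458$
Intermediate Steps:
$N = 21$ ($N = \left(0 + 1\right) 21 = 1 \cdot 21 = 21$)
$\frac{1}{N + j} = \frac{1}{21 + 86} = \frac{1}{107}$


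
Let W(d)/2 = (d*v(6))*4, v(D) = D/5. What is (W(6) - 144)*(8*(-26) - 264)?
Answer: 203904/5 ≈ 40781.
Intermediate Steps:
v(D) = D/5 (v(D) = D*(⅕) = D/5)
W(d) = 48*d/5 (W(d) = 2*((d*((⅕)*6))*4) = 2*((d*(6/5))*4) = 2*((6*d/5)*4) = 2*(24*d/5) = 48*d/5)
(W(6) - 144)*(8*(-26) - 264) = ((48/5)*6 - 144)*(8*(-26) - 264) = (288/5 - 144)*(-208 - 264) = -432/5*(-472) = 203904/5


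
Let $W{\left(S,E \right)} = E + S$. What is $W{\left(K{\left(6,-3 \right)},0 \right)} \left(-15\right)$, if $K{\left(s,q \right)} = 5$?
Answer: $-75$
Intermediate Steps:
$W{\left(K{\left(6,-3 \right)},0 \right)} \left(-15\right) = \left(0 + 5\right) \left(-15\right) = 5 \left(-15\right) = -75$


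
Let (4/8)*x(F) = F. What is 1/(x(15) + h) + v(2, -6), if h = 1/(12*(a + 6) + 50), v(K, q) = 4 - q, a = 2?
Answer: 43956/4381 ≈ 10.033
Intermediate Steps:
x(F) = 2*F
h = 1/146 (h = 1/(12*(2 + 6) + 50) = 1/(12*8 + 50) = 1/(96 + 50) = 1/146 ≈ 0.0068493)
1/(x(15) + h) + v(2, -6) = 1/(2*15 + 1/146) + (4 - 1*(-6)) = 1/(30 + 1/146) + (4 + 6) = 1/(4381/146) + 10 = 146/4381 + 10 = 43956/4381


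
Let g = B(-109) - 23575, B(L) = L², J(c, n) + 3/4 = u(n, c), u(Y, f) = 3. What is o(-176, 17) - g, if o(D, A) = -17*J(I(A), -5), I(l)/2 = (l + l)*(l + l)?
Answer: 46623/4 ≈ 11656.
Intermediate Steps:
I(l) = 8*l² (I(l) = 2*((l + l)*(l + l)) = 2*((2*l)*(2*l)) = 2*(4*l²) = 8*l²)
J(c, n) = 9/4 (J(c, n) = -¾ + 3 = 9/4)
o(D, A) = -153/4 (o(D, A) = -17*9/4 = -153/4)
g = -11694 (g = (-109)² - 23575 = 11881 - 23575 = -11694)
o(-176, 17) - g = -153/4 - 1*(-11694) = -153/4 + 11694 = 46623/4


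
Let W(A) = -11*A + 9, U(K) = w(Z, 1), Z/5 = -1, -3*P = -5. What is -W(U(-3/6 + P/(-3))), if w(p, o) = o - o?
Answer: -9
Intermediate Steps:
P = 5/3 (P = -1/3*(-5) = 5/3 ≈ 1.6667)
Z = -5 (Z = 5*(-1) = -5)
w(p, o) = 0
U(K) = 0
W(A) = 9 - 11*A
-W(U(-3/6 + P/(-3))) = -(9 - 11*0) = -(9 + 0) = -1*9 = -9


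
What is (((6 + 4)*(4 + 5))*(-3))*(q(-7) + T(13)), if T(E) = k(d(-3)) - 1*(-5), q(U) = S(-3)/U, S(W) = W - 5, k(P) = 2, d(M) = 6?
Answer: -15390/7 ≈ -2198.6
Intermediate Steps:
S(W) = -5 + W
q(U) = -8/U (q(U) = (-5 - 3)/U = -8/U)
T(E) = 7 (T(E) = 2 - 1*(-5) = 2 + 5 = 7)
(((6 + 4)*(4 + 5))*(-3))*(q(-7) + T(13)) = (((6 + 4)*(4 + 5))*(-3))*(-8/(-7) + 7) = ((10*9)*(-3))*(-8*(-⅐) + 7) = (90*(-3))*(8/7 + 7) = -270*57/7 = -15390/7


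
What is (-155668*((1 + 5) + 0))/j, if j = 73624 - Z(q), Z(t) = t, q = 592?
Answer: -38917/3043 ≈ -12.789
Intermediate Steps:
j = 73032 (j = 73624 - 1*592 = 73624 - 592 = 73032)
(-155668*((1 + 5) + 0))/j = -155668*((1 + 5) + 0)/73032 = -155668*(6 + 0)*(1/73032) = -155668*6*(1/73032) = -934008*1/73032 = -38917/3043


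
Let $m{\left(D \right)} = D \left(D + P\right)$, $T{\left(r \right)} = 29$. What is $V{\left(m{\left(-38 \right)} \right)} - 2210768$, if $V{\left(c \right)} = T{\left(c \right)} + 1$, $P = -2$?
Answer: $-2210738$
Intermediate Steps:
$m{\left(D \right)} = D \left(-2 + D\right)$ ($m{\left(D \right)} = D \left(D - 2\right) = D \left(-2 + D\right)$)
$V{\left(c \right)} = 30$ ($V{\left(c \right)} = 29 + 1 = 30$)
$V{\left(m{\left(-38 \right)} \right)} - 2210768 = 30 - 2210768 = -2210738$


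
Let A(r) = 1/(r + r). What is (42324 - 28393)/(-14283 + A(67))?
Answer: -1866754/1913921 ≈ -0.97536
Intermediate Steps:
A(r) = 1/(2*r)
(42324 - 28393)/(-14283 + A(67)) = (42324 - 28393)/(-14283 + (½)/67) = 13931/(-14283 + (½)*(1/67)) = 13931/(-14283 + 1/134) = 13931/(-1913921/134) = 13931*(-134/1913921) = -1866754/1913921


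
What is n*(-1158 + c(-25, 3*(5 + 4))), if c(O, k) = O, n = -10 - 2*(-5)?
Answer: 0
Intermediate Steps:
n = 0 (n = -10 + 10 = 0)
n*(-1158 + c(-25, 3*(5 + 4))) = 0*(-1158 - 25) = 0*(-1183) = 0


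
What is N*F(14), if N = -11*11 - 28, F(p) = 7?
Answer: -1043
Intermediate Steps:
N = -149 (N = -121 - 28 = -149)
N*F(14) = -149*7 = -1043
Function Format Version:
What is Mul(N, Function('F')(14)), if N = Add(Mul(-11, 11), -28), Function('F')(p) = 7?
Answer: -1043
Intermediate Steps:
N = -149 (N = Add(-121, -28) = -149)
Mul(N, Function('F')(14)) = Mul(-149, 7) = -1043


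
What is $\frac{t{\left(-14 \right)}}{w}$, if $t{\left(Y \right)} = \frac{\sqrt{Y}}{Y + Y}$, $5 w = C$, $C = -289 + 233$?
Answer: $\frac{5 i \sqrt{14}}{1568} \approx 0.011931 i$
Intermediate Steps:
$C = -56$
$w = - \frac{56}{5}$ ($w = \frac{1}{5} \left(-56\right) = - \frac{56}{5} \approx -11.2$)
$t{\left(Y \right)} = \frac{1}{2 \sqrt{Y}}$ ($t{\left(Y \right)} = \frac{\sqrt{Y}}{2 Y} = \frac{1}{2 Y} \sqrt{Y} = \frac{1}{2 \sqrt{Y}}$)
$\frac{t{\left(-14 \right)}}{w} = \frac{\frac{1}{2} \frac{1}{\sqrt{-14}}}{- \frac{56}{5}} = \frac{\left(- \frac{1}{14}\right) i \sqrt{14}}{2} \left(- \frac{5}{56}\right) = - \frac{i \sqrt{14}}{28} \left(- \frac{5}{56}\right) = \frac{5 i \sqrt{14}}{1568}$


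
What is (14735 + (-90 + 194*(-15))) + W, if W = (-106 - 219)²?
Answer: 117360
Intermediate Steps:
W = 105625 (W = (-325)² = 105625)
(14735 + (-90 + 194*(-15))) + W = (14735 + (-90 + 194*(-15))) + 105625 = (14735 + (-90 - 2910)) + 105625 = (14735 - 3000) + 105625 = 11735 + 105625 = 117360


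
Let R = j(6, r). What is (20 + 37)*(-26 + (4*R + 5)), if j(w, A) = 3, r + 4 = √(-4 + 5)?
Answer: -513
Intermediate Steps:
r = -3 (r = -4 + √(-4 + 5) = -4 + √1 = -4 + 1 = -3)
R = 3
(20 + 37)*(-26 + (4*R + 5)) = (20 + 37)*(-26 + (4*3 + 5)) = 57*(-26 + (12 + 5)) = 57*(-26 + 17) = 57*(-9) = -513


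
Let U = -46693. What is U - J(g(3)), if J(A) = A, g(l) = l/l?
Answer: -46694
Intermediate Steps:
g(l) = 1
U - J(g(3)) = -46693 - 1*1 = -46693 - 1 = -46694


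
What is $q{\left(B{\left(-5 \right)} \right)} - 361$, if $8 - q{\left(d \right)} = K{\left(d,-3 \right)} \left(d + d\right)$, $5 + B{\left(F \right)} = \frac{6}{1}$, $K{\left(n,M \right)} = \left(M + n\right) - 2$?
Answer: $-345$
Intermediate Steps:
$K{\left(n,M \right)} = -2 + M + n$
$B{\left(F \right)} = 1$ ($B{\left(F \right)} = -5 + \frac{6}{1} = -5 + 6 \cdot 1 = -5 + 6 = 1$)
$q{\left(d \right)} = 8 - 2 d \left(-5 + d\right)$ ($q{\left(d \right)} = 8 - \left(-2 - 3 + d\right) \left(d + d\right) = 8 - \left(-5 + d\right) 2 d = 8 - 2 d \left(-5 + d\right)$)
$q{\left(B{\left(-5 \right)} \right)} - 361 = \left(8 - 2 \left(-5 + 1\right)\right) - 361 = \left(8 - 2 \left(-4\right)\right) - 361 = \left(8 + 8\right) - 361 = 16 - 361 = -345$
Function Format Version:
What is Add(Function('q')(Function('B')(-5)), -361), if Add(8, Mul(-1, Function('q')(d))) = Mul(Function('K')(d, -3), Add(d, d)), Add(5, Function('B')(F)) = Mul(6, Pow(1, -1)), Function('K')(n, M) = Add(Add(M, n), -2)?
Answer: -345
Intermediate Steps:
Function('K')(n, M) = Add(-2, M, n)
Function('B')(F) = 1 (Function('B')(F) = Add(-5, Mul(6, Pow(1, -1))) = Add(-5, Mul(6, 1)) = Add(-5, 6) = 1)
Function('q')(d) = Add(8, Mul(-2, d, Add(-5, d))) (Function('q')(d) = Add(8, Mul(-1, Mul(Add(-2, -3, d), Add(d, d)))) = Add(8, Mul(-1, Mul(Add(-5, d), Mul(2, d)))) = Add(8, Mul(-1, Mul(2, d, Add(-5, d)))) = Add(8, Mul(-2, d, Add(-5, d))))
Add(Function('q')(Function('B')(-5)), -361) = Add(Add(8, Mul(-2, 1, Add(-5, 1))), -361) = Add(Add(8, Mul(-2, 1, -4)), -361) = Add(Add(8, 8), -361) = Add(16, -361) = -345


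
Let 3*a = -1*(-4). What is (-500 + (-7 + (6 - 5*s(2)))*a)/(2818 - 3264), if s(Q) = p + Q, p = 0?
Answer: 772/669 ≈ 1.1540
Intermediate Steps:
s(Q) = Q (s(Q) = 0 + Q = Q)
a = 4/3 (a = (-1*(-4))/3 = (⅓)*4 = 4/3 ≈ 1.3333)
(-500 + (-7 + (6 - 5*s(2)))*a)/(2818 - 3264) = (-500 + (-7 + (6 - 5*2))*(4/3))/(2818 - 3264) = (-500 + (-7 + (6 - 10))*(4/3))/(-446) = (-500 + (-7 - 4)*(4/3))*(-1/446) = (-500 - 11*4/3)*(-1/446) = (-500 - 44/3)*(-1/446) = -1544/3*(-1/446) = 772/669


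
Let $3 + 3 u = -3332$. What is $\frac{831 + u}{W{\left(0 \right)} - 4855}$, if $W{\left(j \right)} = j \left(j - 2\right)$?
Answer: $\frac{842}{14565} \approx 0.05781$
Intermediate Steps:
$W{\left(j \right)} = j \left(-2 + j\right)$ ($W{\left(j \right)} = j \left(j - 2\right) = j \left(-2 + j\right)$)
$u = - \frac{3335}{3}$ ($u = -1 + \frac{1}{3} \left(-3332\right) = -1 - \frac{3332}{3} = - \frac{3335}{3} \approx -1111.7$)
$\frac{831 + u}{W{\left(0 \right)} - 4855} = \frac{831 - \frac{3335}{3}}{0 \left(-2 + 0\right) - 4855} = - \frac{842}{3 \left(0 \left(-2\right) - 4855\right)} = - \frac{842}{3 \left(0 - 4855\right)} = - \frac{842}{3 \left(-4855\right)} = \left(- \frac{842}{3}\right) \left(- \frac{1}{4855}\right) = \frac{842}{14565}$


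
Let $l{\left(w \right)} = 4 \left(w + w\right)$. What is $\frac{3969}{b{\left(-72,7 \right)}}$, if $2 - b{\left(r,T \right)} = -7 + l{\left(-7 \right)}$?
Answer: $\frac{3969}{65} \approx 61.062$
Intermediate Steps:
$l{\left(w \right)} = 8 w$ ($l{\left(w \right)} = 4 \cdot 2 w = 8 w$)
$b{\left(r,T \right)} = 65$ ($b{\left(r,T \right)} = 2 - \left(-7 + 8 \left(-7\right)\right) = 2 - \left(-7 - 56\right) = 2 - -63 = 2 + 63 = 65$)
$\frac{3969}{b{\left(-72,7 \right)}} = \frac{3969}{65}$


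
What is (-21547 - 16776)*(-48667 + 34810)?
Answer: 531041811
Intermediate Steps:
(-21547 - 16776)*(-48667 + 34810) = -38323*(-13857) = 531041811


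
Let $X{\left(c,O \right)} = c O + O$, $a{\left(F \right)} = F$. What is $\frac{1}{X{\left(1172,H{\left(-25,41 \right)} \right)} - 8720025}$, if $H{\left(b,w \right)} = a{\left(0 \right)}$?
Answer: $- \frac{1}{8720025} \approx -1.1468 \cdot 10^{-7}$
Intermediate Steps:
$H{\left(b,w \right)} = 0$
$X{\left(c,O \right)} = O + O c$ ($X{\left(c,O \right)} = O c + O = O + O c$)
$\frac{1}{X{\left(1172,H{\left(-25,41 \right)} \right)} - 8720025} = \frac{1}{0 \left(1 + 1172\right) - 8720025} = \frac{1}{0 \cdot 1173 - 8720025} = \frac{1}{0 - 8720025} = \frac{1}{-8720025} = - \frac{1}{8720025}$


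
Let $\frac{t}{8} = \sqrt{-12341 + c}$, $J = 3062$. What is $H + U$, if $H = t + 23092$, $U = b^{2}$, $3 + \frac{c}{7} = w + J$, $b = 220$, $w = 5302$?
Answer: $71492 + 8 \sqrt{46186} \approx 73211.0$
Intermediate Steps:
$c = 58527$ ($c = -21 + 7 \left(5302 + 3062\right) = -21 + 7 \cdot 8364 = -21 + 58548 = 58527$)
$t = 8 \sqrt{46186}$ ($t = 8 \sqrt{-12341 + 58527} = 8 \sqrt{46186} \approx 1719.3$)
$U = 48400$ ($U = 220^{2} = 48400$)
$H = 23092 + 8 \sqrt{46186}$ ($H = 8 \sqrt{46186} + 23092 = 23092 + 8 \sqrt{46186} \approx 24811.0$)
$H + U = \left(23092 + 8 \sqrt{46186}\right) + 48400 = 71492 + 8 \sqrt{46186}$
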